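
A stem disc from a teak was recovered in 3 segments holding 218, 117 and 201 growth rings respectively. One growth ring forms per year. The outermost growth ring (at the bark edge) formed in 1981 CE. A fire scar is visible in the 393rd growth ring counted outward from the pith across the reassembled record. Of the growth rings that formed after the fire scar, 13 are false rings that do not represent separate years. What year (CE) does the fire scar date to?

Total growth rings = 218 + 117 + 201 = 536.
536 − 393 = 143 growth rings lie beyond the fire scar toward the bark edge.
143 − 13 false = 130 true growth rings after the fire scar.
The growth ring at the bark edge is 1981 CE, so the fire scar dates to 1981 − 130 = 1851 CE.

1851 CE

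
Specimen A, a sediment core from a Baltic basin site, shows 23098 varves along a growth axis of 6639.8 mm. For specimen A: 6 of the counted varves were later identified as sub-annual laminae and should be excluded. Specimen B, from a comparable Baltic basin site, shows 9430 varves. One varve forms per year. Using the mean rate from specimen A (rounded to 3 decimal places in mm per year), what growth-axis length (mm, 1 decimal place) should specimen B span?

Specimen A: true varve count = 23098 − 6 = 23092.
A: Mean rate = 6639.8 mm / 23092 years ≈ 0.288 mm/year.
B's length ≈ 0.288 × 9430 = 2715.8 mm.

2715.8 mm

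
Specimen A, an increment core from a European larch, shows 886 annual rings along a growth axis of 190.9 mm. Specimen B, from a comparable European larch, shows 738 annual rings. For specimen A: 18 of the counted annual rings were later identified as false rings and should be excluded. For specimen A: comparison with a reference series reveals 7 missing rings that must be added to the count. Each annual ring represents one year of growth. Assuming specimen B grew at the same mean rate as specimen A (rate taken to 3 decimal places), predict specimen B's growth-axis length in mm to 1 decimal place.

160.9 mm

Specimen A: after corrections the count is 886 − 18 + 7 = 875 annual rings.
A: 190.9 mm over 875 years gives 190.9 / 875 ≈ 0.218 mm per year.
Length of B = 0.218 × 738 = 160.9 mm.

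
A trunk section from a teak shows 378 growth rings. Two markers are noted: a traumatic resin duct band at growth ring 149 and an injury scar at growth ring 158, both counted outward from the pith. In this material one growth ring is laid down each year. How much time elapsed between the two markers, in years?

9 years

The two markers are separated by 158 − 149 = 9 growth rings.
That is 9 years at one growth ring per year.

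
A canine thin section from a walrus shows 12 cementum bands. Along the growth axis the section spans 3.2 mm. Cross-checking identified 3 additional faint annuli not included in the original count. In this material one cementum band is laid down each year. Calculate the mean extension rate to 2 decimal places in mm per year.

0.21 mm per year

Correcting the raw count gives 12 + 3 = 15 true cementum bands.
Extension rate ≈ 3.2 / 15 = 0.21 mm per year.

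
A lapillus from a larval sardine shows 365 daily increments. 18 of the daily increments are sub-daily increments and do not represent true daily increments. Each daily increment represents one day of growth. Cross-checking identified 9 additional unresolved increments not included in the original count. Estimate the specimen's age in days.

Adjusted count: 365 − 18 + 9 = 356 daily increments.
At one daily increment per day, that is 356 days.

356 d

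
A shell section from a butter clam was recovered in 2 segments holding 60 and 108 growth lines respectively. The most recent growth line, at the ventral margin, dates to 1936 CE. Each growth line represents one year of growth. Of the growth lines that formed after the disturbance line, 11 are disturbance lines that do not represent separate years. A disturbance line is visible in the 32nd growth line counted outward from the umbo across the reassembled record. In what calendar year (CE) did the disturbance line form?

Total growth lines = 60 + 108 = 168.
Between growth line 32 and the ventral margin there are 168 − 32 = 136 growth lines.
136 − 11 false = 125 true growth lines after the disturbance line.
1936 − 125 = 1811 CE.

1811 CE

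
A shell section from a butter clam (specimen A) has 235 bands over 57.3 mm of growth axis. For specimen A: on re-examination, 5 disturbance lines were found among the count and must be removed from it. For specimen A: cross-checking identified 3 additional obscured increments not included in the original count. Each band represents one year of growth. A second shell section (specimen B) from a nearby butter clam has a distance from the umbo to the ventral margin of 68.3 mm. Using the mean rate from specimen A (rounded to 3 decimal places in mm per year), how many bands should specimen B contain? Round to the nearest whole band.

Specimen A: adjusted count: 235 − 5 + 3 = 233 bands.
A: Mean rate = 57.3 mm / 233 years ≈ 0.246 mm/year.
Specimen B: 68.3 mm / 0.246 mm per year = 277.64 years ≈ 278 bands.

278 bands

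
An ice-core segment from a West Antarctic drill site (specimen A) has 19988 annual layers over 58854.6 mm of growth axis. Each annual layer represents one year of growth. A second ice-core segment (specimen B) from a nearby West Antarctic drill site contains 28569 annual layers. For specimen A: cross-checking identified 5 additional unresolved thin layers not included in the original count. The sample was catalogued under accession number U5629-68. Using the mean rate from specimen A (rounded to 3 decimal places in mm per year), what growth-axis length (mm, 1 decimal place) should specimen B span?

84107.1 mm

Specimen A: correcting the raw count gives 19988 + 5 = 19993 true annual layers.
A: Extension rate ≈ 58854.6 / 19993 = 2.944 mm/year.
B's length ≈ 2.944 × 28569 = 84107.1 mm.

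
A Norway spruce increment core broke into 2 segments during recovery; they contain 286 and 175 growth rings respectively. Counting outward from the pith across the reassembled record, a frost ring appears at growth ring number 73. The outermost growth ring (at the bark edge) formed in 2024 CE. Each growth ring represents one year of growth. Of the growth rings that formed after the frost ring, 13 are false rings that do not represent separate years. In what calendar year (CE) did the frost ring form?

Total growth rings = 286 + 175 = 461.
The frost ring sits at growth ring 73 from the pith, so 461 − 73 = 388 growth rings formed after it.
Excluding 13 false growth rings: 388 − 13 = 375.
2024 − 375 = 1649 CE.

1649 CE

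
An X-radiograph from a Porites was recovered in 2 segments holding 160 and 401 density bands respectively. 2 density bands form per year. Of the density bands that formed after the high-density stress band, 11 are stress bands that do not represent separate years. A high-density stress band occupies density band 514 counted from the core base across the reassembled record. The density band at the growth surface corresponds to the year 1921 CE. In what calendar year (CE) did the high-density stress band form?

Total density bands = 160 + 401 = 561.
561 − 514 = 47 density bands lie beyond the high-density stress band toward the growth surface.
47 − 11 false = 36 true density bands after the high-density stress band.
36 density bands at 2 per year is 36 / 2 = 18 years.
Counting back 18 years from 1921 CE places the high-density stress band in 1921 − 18 = 1903 CE.

1903 CE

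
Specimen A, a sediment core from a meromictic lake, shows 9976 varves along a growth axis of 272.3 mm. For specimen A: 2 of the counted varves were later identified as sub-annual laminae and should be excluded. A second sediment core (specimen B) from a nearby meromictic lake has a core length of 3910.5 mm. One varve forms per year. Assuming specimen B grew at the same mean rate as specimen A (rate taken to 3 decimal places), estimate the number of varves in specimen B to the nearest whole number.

Specimen A: after corrections the count is 9976 − 2 = 9974 varves.
A: Mean rate = 272.3 mm / 9974 years ≈ 0.027 mm/year.
B spans 3910.5 / 0.027 = 144833.33 years ≈ 144833 varves.

144833 varves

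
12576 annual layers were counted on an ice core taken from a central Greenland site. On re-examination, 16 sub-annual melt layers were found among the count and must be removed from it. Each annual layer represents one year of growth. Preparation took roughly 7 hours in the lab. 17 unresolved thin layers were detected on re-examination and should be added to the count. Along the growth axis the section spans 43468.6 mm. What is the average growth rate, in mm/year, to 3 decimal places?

Correcting the raw count gives 12576 − 16 + 17 = 12577 true annual layers.
43468.6 mm over 12577 years gives 43468.6 / 12577 ≈ 3.456 mm/year.

3.456 mm/year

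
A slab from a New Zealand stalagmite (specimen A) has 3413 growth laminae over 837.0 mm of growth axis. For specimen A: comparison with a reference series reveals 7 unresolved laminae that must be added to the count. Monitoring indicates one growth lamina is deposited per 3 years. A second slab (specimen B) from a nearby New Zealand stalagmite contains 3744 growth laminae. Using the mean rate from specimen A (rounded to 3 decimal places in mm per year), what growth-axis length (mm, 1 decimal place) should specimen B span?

921.0 mm

Specimen A: after corrections the count is 3413 + 7 = 3420 growth laminae.
Specimen A: multiplying by 3 years per growth lamina: 3420 × 3 = 10260 years.
A: Extension rate ≈ 837.0 / 10260 = 0.082 mm/yr.
Specimen B: at 3 years per growth lamina, 3744 × 3 = 11232 years. B's length ≈ 0.082 × 11232 = 921.0 mm.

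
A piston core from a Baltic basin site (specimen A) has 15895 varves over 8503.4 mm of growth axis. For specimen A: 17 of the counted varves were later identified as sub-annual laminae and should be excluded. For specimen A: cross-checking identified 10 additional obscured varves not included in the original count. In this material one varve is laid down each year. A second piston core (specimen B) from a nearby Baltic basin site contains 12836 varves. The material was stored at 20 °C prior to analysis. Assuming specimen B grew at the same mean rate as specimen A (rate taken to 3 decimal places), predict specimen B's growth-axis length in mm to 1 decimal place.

6867.3 mm

Specimen A: true varve count = 15895 − 17 + 10 = 15888.
A: Extension rate ≈ 8503.4 / 15888 = 0.535 mm/yr.
B's length ≈ 0.535 × 12836 = 6867.3 mm.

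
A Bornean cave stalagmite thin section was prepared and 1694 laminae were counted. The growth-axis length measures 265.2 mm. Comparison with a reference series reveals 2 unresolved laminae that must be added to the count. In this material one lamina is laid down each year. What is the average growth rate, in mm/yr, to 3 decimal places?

0.156 mm/yr

After corrections the count is 1694 + 2 = 1696 laminae.
Extension rate ≈ 265.2 / 1696 = 0.156 mm/yr.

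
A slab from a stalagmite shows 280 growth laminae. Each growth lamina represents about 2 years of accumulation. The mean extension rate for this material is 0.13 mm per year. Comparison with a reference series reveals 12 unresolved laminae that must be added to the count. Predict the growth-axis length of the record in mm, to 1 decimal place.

Adjusted count: 280 + 12 = 292 growth laminae.
At 2 years per growth lamina, 292 × 2 = 584 years.
Length ≈ 0.13 × 584 = 75.9 mm.

75.9 mm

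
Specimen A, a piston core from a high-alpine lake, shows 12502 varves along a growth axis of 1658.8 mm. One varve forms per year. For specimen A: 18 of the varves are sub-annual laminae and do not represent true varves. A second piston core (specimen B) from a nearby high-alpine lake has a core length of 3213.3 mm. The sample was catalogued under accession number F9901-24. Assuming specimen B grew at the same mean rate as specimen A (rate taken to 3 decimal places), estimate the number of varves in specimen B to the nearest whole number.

Specimen A: correcting the raw count gives 12502 − 18 = 12484 true varves.
A: Mean rate = 1658.8 mm / 12484 years ≈ 0.133 mm/year.
B spans 3213.3 / 0.133 = 24160.15 years ≈ 24160 varves.

24160 varves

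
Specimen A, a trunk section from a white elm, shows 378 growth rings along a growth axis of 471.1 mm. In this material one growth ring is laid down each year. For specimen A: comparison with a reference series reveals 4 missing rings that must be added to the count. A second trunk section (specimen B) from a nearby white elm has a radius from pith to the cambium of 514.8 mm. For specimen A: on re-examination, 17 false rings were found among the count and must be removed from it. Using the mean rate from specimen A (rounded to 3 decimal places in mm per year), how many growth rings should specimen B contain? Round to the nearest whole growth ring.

Specimen A: true growth ring count = 378 − 17 + 4 = 365.
A: Mean rate = 471.1 mm / 365 years ≈ 1.291 mm/year.
B spans 514.8 / 1.291 = 398.76 years ≈ 399 growth rings.

399 growth rings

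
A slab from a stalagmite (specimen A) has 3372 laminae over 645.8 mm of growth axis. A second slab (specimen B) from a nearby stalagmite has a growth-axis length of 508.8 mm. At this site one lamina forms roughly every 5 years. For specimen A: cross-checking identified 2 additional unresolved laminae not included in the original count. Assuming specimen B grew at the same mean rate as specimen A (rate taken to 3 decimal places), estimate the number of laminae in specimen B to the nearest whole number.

Specimen A: after corrections the count is 3372 + 2 = 3374 laminae.
Specimen A: multiplying by 5 years per lamina: 3374 × 5 = 16870 years.
A: Mean rate = 645.8 mm / 16870 years ≈ 0.038 mm per year.
B spans 508.8 / 0.038 = 13389.47 years; at 5 years per lamina that is 13389.47 / 5 ≈ 2678 laminae.

2678 laminae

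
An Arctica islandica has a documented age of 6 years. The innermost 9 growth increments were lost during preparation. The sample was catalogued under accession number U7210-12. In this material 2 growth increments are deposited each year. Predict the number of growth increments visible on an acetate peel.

Expected growth increments: 6 × 2 = 12.
Subtracting the 9 growth increments not captured gives 12 − 9 = 3 growth increments in the record.

3 growth increments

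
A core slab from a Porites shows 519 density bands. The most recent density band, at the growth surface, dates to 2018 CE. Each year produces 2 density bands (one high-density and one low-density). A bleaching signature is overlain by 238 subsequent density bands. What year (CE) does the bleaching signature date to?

1899 CE

238 density bands formed after the bleaching signature.
With 2 density bands per year, 238 / 2 = 119 years.
2018 − 119 = 1899 CE.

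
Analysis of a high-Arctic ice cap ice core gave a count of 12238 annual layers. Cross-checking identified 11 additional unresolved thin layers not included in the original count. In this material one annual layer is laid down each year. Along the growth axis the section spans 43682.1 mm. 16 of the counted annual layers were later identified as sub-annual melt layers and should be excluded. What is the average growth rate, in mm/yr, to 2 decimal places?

3.57 mm/yr

True annual layer count = 12238 − 16 + 11 = 12233.
Mean rate = 43682.1 mm / 12233 years ≈ 3.57 mm/yr.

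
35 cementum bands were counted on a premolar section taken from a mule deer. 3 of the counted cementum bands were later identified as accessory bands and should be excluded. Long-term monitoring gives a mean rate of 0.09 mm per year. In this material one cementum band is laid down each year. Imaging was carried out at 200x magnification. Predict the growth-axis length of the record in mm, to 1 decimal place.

2.9 mm

Adjusted count: 35 − 3 = 32 cementum bands.
Length ≈ 0.09 × 32 = 2.9 mm.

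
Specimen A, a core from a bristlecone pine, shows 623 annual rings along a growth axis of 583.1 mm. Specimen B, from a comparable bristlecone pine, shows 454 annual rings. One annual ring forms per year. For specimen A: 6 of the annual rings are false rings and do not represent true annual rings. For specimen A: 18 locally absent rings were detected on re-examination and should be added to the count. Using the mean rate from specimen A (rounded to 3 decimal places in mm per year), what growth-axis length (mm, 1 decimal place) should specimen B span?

416.8 mm

Specimen A: true annual ring count = 623 − 6 + 18 = 635.
A: Extension rate ≈ 583.1 / 635 = 0.918 mm/yr.
For B, 0.918 mm/year × 454 years = 416.8 mm.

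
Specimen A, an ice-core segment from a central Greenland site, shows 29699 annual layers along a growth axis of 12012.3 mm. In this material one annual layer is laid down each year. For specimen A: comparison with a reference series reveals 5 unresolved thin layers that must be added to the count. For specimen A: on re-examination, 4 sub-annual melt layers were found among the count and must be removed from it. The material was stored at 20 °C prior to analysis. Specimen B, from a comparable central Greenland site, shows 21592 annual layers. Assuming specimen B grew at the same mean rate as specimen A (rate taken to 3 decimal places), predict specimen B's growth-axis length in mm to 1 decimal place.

Specimen A: true annual layer count = 29699 − 4 + 5 = 29700.
A: Mean rate = 12012.3 mm / 29700 years ≈ 0.404 mm/yr.
Length of B = 0.404 × 21592 = 8723.2 mm.

8723.2 mm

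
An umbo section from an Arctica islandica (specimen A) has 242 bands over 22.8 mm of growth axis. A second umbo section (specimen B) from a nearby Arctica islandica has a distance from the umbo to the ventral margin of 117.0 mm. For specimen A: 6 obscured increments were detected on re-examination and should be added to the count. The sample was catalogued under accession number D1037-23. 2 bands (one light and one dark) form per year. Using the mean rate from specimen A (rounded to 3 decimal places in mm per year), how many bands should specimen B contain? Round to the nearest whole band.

1272 bands

Specimen A: adjusted count: 242 + 6 = 248 bands.
Specimen A: 248 bands at 2 per year is 248 / 2 = 124 years.
A: Mean rate = 22.8 mm / 124 years ≈ 0.184 mm/year.
For B, 117.0 / 0.184 = 635.87 years; at 2 bands per year that is 635.87 × 2 ≈ 1272 bands.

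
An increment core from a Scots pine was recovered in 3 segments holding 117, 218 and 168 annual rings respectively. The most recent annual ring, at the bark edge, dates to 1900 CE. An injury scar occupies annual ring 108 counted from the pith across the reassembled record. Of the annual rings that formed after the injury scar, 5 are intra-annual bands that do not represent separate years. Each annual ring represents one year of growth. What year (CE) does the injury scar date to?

Total annual rings = 117 + 218 + 168 = 503.
Between annual ring 108 and the bark edge there are 503 − 108 = 395 annual rings.
395 − 5 false = 390 true annual rings after the injury scar.
1900 − 390 = 1510 CE.

1510 CE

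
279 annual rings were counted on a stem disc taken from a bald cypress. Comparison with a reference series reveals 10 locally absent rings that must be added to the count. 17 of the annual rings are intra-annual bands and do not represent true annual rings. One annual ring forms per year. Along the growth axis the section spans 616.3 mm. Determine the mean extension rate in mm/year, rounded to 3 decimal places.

2.266 mm/year

True annual ring count = 279 − 17 + 10 = 272.
Mean rate = 616.3 mm / 272 years ≈ 2.266 mm/year.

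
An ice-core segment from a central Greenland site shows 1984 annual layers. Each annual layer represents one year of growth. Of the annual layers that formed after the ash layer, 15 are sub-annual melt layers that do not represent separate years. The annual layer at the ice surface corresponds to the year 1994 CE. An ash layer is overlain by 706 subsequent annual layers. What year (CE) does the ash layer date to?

1303 CE

There are 706 annual layers younger than the ash layer.
706 − 15 false = 691 true annual layers after the ash layer.
Counting back 691 years from 1994 CE places the ash layer in 1994 − 691 = 1303 CE.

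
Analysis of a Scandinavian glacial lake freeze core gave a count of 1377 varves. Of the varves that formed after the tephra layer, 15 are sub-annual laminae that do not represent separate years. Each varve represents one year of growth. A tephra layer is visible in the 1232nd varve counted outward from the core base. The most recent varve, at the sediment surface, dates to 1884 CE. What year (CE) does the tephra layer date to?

1754 CE

The tephra layer sits at varve 1232 from the core base, so 1377 − 1232 = 145 varves formed after it.
Removing the 15 false varves leaves 145 − 15 = 130 true varves beyond the tephra layer.
1884 − 130 = 1754 CE.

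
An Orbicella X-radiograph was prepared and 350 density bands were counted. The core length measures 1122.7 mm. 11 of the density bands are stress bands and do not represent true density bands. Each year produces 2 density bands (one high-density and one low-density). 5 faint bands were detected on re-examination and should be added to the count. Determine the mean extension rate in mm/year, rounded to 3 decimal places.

Adjusted count: 350 − 11 + 5 = 344 density bands.
Dividing by 2 density bands per year: 344 / 2 = 172 years.
1122.7 mm over 172 years gives 1122.7 / 172 ≈ 6.527 mm/year.

6.527 mm/year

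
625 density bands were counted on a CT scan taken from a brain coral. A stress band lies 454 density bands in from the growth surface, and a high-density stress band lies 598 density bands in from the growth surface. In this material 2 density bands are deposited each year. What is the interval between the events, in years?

Separation: 598 − 454 = 144 density bands.
With 2 density bands per year, 144 / 2 = 72 years.

72 years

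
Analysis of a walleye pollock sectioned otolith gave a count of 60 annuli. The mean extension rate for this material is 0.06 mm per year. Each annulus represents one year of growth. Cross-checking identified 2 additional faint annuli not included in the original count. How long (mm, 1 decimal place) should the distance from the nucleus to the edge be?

True annulus count = 60 + 2 = 62.
Predicted length = 0.06 mm/year × 62 years = 3.7 mm.

3.7 mm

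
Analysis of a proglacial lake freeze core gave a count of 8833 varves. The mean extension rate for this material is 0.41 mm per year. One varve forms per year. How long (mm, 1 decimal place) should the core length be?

3621.5 mm

8833 years of growth are recorded.
8833 years at 0.41 mm/year gives 0.41 × 8833 = 3621.5 mm.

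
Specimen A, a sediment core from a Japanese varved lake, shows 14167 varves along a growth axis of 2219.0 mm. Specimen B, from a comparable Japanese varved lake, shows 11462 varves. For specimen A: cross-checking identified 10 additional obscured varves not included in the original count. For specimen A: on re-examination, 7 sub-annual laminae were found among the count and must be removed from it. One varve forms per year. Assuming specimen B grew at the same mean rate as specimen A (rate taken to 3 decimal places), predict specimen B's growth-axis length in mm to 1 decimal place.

1799.5 mm

Specimen A: correcting the raw count gives 14167 − 7 + 10 = 14170 true varves.
A: Extension rate ≈ 2219.0 / 14170 = 0.157 mm per year.
B's length ≈ 0.157 × 11462 = 1799.5 mm.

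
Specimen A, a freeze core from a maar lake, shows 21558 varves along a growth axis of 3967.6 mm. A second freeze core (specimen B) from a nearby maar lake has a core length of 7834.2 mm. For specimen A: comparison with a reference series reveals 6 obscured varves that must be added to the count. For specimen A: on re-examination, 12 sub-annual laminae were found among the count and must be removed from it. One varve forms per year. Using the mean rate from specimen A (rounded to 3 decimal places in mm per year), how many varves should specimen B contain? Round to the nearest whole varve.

42577 varves

Specimen A: after corrections the count is 21558 − 12 + 6 = 21552 varves.
A: Extension rate ≈ 3967.6 / 21552 = 0.184 mm per year.
For B, 7834.2 / 0.184 = 42577.17 years ≈ 42577 varves.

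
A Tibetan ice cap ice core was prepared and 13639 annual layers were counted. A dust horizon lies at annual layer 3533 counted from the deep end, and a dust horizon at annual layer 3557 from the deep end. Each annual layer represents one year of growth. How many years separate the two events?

24 years

Separation: 3557 − 3533 = 24 annual layers.
One annual layer per year makes the interval 24 years.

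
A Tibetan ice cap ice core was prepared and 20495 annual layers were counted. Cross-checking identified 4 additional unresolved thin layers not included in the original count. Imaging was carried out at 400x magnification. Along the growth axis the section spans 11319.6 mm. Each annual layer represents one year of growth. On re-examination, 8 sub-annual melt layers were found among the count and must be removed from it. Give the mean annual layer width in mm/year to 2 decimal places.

After corrections the count is 20495 − 8 + 4 = 20491 annual layers.
Extension rate ≈ 11319.6 / 20491 = 0.55 mm/year.

0.55 mm/year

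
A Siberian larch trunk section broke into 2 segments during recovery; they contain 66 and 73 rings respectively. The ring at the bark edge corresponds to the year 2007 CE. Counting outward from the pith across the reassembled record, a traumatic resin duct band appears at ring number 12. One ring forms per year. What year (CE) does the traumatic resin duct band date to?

Total rings = 66 + 73 = 139.
139 − 12 = 127 rings lie beyond the traumatic resin duct band toward the bark edge.
Counting back 127 years from 2007 CE places the traumatic resin duct band in 2007 − 127 = 1880 CE.

1880 CE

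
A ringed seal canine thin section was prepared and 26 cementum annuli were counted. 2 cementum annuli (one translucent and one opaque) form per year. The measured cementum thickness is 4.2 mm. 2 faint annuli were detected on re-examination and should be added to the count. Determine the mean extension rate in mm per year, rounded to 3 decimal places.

0.300 mm per year

Correcting the raw count gives 26 + 2 = 28 true cementum annuli.
With 2 cementum annuli per year, 28 / 2 = 14 years.
Extension rate ≈ 4.2 / 14 = 0.300 mm per year.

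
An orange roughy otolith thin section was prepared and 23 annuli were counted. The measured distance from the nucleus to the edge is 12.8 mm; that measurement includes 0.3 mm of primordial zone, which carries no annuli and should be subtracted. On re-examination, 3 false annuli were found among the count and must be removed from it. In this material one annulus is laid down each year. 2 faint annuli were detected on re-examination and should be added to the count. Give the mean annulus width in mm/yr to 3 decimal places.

0.568 mm/yr

Adjusted count: 23 − 3 + 2 = 22 annuli.
Removing the 0.3 mm offcut leaves 12.8 − 0.3 = 12.5 mm.
Mean rate = 12.5 mm / 22 years ≈ 0.568 mm/yr.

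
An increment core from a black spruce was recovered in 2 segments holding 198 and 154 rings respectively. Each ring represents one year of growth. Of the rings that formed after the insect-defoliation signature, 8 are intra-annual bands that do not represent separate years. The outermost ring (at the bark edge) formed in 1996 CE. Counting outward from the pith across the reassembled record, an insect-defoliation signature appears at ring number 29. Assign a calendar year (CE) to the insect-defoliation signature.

1681 CE

Total rings = 198 + 154 = 352.
Between ring 29 and the bark edge there are 352 − 29 = 323 rings.
Removing the 8 false rings leaves 323 − 8 = 315 true rings beyond the insect-defoliation signature.
Counting back 315 years from 1996 CE places the insect-defoliation signature in 1996 − 315 = 1681 CE.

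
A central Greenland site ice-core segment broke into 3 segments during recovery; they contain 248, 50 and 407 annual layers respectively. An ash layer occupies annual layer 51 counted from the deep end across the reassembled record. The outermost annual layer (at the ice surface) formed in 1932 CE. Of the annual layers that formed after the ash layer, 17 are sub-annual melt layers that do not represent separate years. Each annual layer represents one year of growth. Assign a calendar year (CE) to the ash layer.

Total annual layers = 248 + 50 + 407 = 705.
705 − 51 = 654 annual layers lie beyond the ash layer toward the ice surface.
Excluding 17 false annual layers: 654 − 17 = 637.
Counting back 637 years from 1932 CE places the ash layer in 1932 − 637 = 1295 CE.

1295 CE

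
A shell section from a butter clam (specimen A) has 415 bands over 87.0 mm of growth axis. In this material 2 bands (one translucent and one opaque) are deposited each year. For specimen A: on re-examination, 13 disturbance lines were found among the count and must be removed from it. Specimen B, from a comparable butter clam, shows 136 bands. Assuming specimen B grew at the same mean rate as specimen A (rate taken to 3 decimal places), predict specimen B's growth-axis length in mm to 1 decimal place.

29.4 mm

Specimen A: adjusted count: 415 − 13 = 402 bands.
Specimen A: dividing by 2 bands per year: 402 / 2 = 201 years.
A: Mean rate = 87.0 mm / 201 years ≈ 0.433 mm per year.
Specimen B: 136 bands at 2 per year is 136 / 2 = 68 years. For B, 0.433 mm/year × 68 years = 29.4 mm.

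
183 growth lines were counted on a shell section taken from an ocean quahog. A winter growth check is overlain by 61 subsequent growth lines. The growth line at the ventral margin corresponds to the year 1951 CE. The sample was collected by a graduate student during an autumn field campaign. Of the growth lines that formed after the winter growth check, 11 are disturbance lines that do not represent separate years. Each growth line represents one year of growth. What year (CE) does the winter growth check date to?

1901 CE

61 growth lines post-date the winter growth check.
Excluding 11 false growth lines: 61 − 11 = 50.
Counting back 50 years from 1951 CE places the winter growth check in 1951 − 50 = 1901 CE.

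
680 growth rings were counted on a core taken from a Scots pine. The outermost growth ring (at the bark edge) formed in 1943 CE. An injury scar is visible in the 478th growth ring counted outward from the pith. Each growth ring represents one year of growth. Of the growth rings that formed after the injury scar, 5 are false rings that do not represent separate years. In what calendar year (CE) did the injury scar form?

680 − 478 = 202 growth rings lie beyond the injury scar toward the bark edge.
Removing the 5 false growth rings leaves 202 − 5 = 197 true growth rings beyond the injury scar.
Counting back 197 years from 1943 CE places the injury scar in 1943 − 197 = 1746 CE.

1746 CE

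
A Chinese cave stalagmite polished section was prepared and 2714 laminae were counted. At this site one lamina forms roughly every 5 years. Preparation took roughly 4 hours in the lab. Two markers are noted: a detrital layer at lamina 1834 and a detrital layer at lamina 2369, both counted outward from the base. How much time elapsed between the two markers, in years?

The two markers are separated by 2369 − 1834 = 535 laminae.
At 5 years per lamina, 535 × 5 = 2675 years.

2675 years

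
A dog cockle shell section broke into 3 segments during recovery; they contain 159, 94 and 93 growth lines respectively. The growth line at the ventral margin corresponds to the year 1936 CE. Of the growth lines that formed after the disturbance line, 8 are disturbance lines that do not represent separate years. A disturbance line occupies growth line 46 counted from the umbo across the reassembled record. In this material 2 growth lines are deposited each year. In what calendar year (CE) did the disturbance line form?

1790 CE

Total growth lines = 159 + 94 + 93 = 346.
The disturbance line sits at growth line 46 from the umbo, so 346 − 46 = 300 growth lines formed after it.
300 − 8 false = 292 true growth lines after the disturbance line.
292 growth lines at 2 per year is 292 / 2 = 146 years.
The growth line at the ventral margin is 1936 CE, so the disturbance line dates to 1936 − 146 = 1790 CE.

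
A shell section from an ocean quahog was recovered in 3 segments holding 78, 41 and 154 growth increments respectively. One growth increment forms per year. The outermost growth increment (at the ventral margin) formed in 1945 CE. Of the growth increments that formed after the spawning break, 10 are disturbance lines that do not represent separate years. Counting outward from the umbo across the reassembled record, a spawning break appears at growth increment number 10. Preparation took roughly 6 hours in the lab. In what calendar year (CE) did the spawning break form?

Total growth increments = 78 + 41 + 154 = 273.
Between growth increment 10 and the ventral margin there are 273 − 10 = 263 growth increments.
263 − 10 false = 253 true growth increments after the spawning break.
Counting back 253 years from 1945 CE places the spawning break in 1945 − 253 = 1692 CE.

1692 CE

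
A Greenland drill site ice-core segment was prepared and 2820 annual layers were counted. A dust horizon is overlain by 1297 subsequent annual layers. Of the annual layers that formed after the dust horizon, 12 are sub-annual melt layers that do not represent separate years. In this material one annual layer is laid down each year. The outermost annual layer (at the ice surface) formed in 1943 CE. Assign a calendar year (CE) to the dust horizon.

There are 1297 annual layers younger than the dust horizon.
Removing the 12 false annual layers leaves 1297 − 12 = 1285 true annual layers beyond the dust horizon.
The annual layer at the ice surface is 1943 CE, so the dust horizon dates to 1943 − 1285 = 658 CE.

658 CE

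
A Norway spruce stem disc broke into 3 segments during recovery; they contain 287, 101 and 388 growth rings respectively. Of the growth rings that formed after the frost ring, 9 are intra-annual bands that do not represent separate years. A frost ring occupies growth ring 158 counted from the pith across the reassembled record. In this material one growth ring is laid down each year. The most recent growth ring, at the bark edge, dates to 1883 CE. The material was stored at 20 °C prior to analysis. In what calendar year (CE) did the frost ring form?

1274 CE

Total growth rings = 287 + 101 + 388 = 776.
The frost ring sits at growth ring 158 from the pith, so 776 − 158 = 618 growth rings formed after it.
Removing the 9 false growth rings leaves 618 − 9 = 609 true growth rings beyond the frost ring.
Counting back 609 years from 1883 CE places the frost ring in 1883 − 609 = 1274 CE.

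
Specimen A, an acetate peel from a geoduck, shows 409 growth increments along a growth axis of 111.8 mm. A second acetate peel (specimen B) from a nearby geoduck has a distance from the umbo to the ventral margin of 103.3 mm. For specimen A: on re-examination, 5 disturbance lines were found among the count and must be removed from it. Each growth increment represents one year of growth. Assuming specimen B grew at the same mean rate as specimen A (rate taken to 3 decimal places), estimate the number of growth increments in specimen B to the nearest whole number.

Specimen A: adjusted count: 409 − 5 = 404 growth increments.
A: 111.8 mm over 404 years gives 111.8 / 404 ≈ 0.277 mm/year.
For B, 103.3 / 0.277 = 372.92 years ≈ 373 growth increments.

373 growth increments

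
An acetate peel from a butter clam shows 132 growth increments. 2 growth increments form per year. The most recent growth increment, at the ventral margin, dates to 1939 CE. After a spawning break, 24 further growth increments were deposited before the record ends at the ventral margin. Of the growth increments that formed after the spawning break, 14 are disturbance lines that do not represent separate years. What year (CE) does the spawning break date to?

1934 CE

24 growth increments post-date the spawning break.
Removing the 14 false growth increments leaves 24 − 14 = 10 true growth increments beyond the spawning break.
Dividing by 2 growth increments per year: 10 / 2 = 5 years.
The growth increment at the ventral margin is 1939 CE, so the spawning break dates to 1939 − 5 = 1934 CE.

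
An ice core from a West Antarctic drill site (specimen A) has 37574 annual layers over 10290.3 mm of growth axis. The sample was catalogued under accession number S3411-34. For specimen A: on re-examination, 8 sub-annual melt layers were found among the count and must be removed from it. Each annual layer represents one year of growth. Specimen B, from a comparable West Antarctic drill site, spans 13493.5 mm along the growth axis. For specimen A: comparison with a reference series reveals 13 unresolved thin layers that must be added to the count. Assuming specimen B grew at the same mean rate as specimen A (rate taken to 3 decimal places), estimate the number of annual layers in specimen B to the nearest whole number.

49246 annual layers

Specimen A: correcting the raw count gives 37574 − 8 + 13 = 37579 true annual layers.
A: Mean rate = 10290.3 mm / 37579 years ≈ 0.274 mm per year.
B spans 13493.5 / 0.274 = 49246.35 years ≈ 49246 annual layers.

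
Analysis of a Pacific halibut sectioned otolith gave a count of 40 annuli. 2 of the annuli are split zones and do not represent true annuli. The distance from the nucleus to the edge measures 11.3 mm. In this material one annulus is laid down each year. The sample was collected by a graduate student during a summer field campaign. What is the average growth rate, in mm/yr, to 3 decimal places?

Correcting the raw count gives 40 − 2 = 38 true annuli.
Extension rate ≈ 11.3 / 38 = 0.297 mm/yr.

0.297 mm/yr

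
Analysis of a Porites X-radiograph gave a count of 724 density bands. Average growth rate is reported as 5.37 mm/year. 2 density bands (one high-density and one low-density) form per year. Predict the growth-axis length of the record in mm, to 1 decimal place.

1943.9 mm

Dividing by 2 density bands per year: 724 / 2 = 362 years.
Predicted length = 5.37 mm/year × 362 years = 1943.9 mm.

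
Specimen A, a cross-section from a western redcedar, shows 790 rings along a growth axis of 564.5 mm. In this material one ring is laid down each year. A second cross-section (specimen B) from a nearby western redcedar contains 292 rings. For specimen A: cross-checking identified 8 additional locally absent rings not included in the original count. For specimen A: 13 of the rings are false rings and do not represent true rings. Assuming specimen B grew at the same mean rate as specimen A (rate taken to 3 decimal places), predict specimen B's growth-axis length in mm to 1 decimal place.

Specimen A: true ring count = 790 − 13 + 8 = 785.
A: 564.5 mm over 785 years gives 564.5 / 785 ≈ 0.719 mm per year.
B's length ≈ 0.719 × 292 = 209.9 mm.

209.9 mm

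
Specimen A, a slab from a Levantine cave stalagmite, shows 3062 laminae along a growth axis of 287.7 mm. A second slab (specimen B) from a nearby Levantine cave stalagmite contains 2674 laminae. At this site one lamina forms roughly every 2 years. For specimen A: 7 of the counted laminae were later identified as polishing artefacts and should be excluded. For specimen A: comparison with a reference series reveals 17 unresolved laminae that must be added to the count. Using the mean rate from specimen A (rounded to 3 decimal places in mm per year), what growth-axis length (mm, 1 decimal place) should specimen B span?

251.4 mm

Specimen A: correcting the raw count gives 3062 − 7 + 17 = 3072 true laminae.
Specimen A: 3072 laminae at 2 years each span 3072 × 2 = 6144 years.
A: Extension rate ≈ 287.7 / 6144 = 0.047 mm/year.
Specimen B: multiplying by 2 years per lamina: 2674 × 2 = 5348 years. For B, 0.047 mm/year × 5348 years = 251.4 mm.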